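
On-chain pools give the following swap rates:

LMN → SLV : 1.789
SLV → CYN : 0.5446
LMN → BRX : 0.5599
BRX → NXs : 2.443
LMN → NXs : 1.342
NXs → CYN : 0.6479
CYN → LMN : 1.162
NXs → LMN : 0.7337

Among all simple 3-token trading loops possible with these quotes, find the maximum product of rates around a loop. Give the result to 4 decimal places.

1.1321

LMN→SLV→CYN→LMN: 1.789 × 0.5446 × 1.162 = 1.13212
LMN→NXs→CYN→LMN: 1.342 × 0.6479 × 1.162 = 1.01034
LMN→BRX→NXs→LMN: 0.5599 × 2.443 × 0.7337 = 1.00358
Maximum is LMN→SLV→CYN→LMN at 1.1321; arbitrage exists.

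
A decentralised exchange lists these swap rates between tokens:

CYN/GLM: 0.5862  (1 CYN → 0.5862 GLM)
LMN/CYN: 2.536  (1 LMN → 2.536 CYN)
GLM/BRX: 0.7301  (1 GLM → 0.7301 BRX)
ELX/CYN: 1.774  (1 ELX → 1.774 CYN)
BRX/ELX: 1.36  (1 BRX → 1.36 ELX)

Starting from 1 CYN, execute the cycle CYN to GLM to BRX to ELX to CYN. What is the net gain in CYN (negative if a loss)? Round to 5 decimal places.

0.03257

1 CYN × 0.5862 = 0.5862 GLM
0.5862 GLM × 0.7301 = 0.42798462 BRX
0.42798462 BRX × 1.36 = 0.5820590832 ELX
0.5820590832 ELX × 1.774 = 1.0325728135968 CYN
Net change: 1.0325728135968 − 1 = 0.0325728135968 CYN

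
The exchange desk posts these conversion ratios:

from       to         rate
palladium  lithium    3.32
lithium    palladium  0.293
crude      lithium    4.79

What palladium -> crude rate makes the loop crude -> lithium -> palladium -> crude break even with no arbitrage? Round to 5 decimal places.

Known legs of the cycle: 4.79 × 0.293 = 1.40347
For no arbitrage the full-cycle product must be 1, so the missing rate is 1 / 1.40347 ≈ 0.7125197.

0.71252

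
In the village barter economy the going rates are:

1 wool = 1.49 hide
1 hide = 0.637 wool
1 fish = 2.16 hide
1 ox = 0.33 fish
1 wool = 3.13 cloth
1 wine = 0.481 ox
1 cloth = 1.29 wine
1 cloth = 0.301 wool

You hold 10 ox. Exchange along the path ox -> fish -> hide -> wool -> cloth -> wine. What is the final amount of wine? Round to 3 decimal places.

18.333

10 ox × 0.33 = 3.3 fish
3.3 fish × 2.16 = 7.128 hide
7.128 hide × 0.637 = 4.540536 wool
4.540536 wool × 3.13 = 14.21187768 cloth
14.21187768 cloth × 1.29 = 18.3333222072 wine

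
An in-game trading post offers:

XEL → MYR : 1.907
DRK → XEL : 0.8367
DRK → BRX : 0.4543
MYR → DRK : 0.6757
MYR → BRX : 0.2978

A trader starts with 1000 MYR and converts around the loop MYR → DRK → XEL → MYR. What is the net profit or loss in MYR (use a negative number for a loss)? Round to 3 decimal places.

1000 MYR × 0.6757 = 675.7 DRK
675.7 DRK × 0.8367 = 565.35819 XEL
565.35819 XEL × 1.907 = 1078.13806833 MYR
Net change: 1078.13806833 − 1000 = 78.13806833 MYR

78.138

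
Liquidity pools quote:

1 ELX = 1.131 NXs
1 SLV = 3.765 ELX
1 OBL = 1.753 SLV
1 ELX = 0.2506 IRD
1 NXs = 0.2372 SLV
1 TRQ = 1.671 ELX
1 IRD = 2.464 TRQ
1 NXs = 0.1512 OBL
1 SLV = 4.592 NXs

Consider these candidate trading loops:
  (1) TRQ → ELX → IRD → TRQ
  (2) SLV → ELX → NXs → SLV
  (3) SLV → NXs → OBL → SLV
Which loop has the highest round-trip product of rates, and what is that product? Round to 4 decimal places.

(1) 1.671 × 0.2506 × 2.464 = 1.03181
(2) 3.765 × 1.131 × 0.2372 = 1.01005
(3) 4.592 × 0.1512 × 1.753 = 1.21713
Highest is cycle (3) at 1.2171 (>1, arbitrage).

1.2171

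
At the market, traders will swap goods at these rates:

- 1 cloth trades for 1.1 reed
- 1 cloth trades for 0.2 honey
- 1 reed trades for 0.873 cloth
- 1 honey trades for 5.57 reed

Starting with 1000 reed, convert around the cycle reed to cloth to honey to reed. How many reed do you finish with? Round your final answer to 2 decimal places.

972.52

1000 reed × 0.873 = 873 cloth
873 cloth × 0.2 = 174.6 honey
174.6 honey × 5.57 = 972.522 reed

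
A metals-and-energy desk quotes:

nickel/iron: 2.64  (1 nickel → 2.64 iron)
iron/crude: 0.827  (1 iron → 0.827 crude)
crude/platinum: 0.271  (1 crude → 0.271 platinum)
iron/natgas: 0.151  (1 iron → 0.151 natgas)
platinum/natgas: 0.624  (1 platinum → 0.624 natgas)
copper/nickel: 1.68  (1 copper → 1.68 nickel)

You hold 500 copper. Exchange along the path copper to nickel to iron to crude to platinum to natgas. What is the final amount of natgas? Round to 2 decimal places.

310.13

500 copper × 1.68 = 840 nickel
840 nickel × 2.64 = 2217.6 iron
2217.6 iron × 0.827 = 1833.9552 crude
1833.9552 crude × 0.271 = 497.0018592 platinum
497.0018592 platinum × 0.624 = 310.1291601408 natgas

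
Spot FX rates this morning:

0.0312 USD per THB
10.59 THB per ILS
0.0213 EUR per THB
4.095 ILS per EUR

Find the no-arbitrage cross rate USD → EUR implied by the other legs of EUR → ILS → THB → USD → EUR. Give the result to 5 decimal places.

0.73909

Known legs of the cycle: 4.095 × 10.59 × 0.0312 = 1.35302076
For no arbitrage the full-cycle product must be 1, so the missing rate is 1 / 1.35302076 ≈ 0.7390870.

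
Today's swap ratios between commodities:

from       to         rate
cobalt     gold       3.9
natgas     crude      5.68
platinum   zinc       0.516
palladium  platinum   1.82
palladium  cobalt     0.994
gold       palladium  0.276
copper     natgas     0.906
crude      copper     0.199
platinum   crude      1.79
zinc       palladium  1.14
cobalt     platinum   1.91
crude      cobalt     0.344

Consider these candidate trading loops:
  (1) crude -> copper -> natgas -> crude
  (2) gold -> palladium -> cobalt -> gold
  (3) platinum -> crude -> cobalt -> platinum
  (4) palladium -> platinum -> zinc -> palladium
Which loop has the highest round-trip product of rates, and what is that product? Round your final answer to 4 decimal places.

1.1761

(1) 0.199 × 0.906 × 5.68 = 1.02407
(2) 0.276 × 0.994 × 3.9 = 1.06994
(3) 1.79 × 0.344 × 1.91 = 1.17610
(4) 1.82 × 0.516 × 1.14 = 1.07060
Highest is cycle (3) at 1.1761 (>1, arbitrage).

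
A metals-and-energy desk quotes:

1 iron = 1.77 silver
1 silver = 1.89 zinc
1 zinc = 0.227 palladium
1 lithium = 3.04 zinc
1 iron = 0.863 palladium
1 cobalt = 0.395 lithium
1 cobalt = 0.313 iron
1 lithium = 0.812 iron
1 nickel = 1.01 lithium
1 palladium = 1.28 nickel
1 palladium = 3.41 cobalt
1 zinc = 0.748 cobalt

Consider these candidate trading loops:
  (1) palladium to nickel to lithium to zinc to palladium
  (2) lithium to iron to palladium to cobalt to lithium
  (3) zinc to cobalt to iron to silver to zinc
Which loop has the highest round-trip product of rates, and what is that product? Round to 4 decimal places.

(1) 1.28 × 1.01 × 3.04 × 0.227 = 0.89214
(2) 0.812 × 0.863 × 3.41 × 0.395 = 0.94388
(3) 0.748 × 0.313 × 1.77 × 1.89 = 0.78322
Highest is cycle (2) at 0.9439 (≤1, no arbitrage).

0.9439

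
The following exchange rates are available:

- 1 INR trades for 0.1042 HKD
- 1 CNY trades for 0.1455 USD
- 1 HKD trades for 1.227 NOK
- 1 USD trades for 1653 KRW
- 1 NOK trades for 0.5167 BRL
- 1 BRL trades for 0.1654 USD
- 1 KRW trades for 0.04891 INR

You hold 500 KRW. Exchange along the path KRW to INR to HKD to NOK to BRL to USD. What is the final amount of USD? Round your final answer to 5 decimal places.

500 KRW × 0.04891 = 24.455 INR
24.455 INR × 0.1042 = 2.548211 HKD
2.548211 HKD × 1.227 = 3.126654897 NOK
3.126654897 NOK × 0.5167 = 1.6155425852799 BRL
1.6155425852799 BRL × 0.1654 = 0.26721074360529546 USD

0.26721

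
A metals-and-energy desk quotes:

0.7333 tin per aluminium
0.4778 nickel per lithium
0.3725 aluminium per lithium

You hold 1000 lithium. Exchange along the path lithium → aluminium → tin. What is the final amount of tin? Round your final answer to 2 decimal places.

273.15

1000 lithium × 0.3725 = 372.5 aluminium
372.5 aluminium × 0.7333 = 273.15425 tin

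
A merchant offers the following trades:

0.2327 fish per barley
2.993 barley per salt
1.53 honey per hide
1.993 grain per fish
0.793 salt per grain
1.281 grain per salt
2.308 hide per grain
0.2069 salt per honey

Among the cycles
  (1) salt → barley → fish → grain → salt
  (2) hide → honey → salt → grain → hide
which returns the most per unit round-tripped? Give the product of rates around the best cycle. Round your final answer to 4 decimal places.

(1) 2.993 × 0.2327 × 1.993 × 0.793 = 1.10074
(2) 1.53 × 0.2069 × 1.281 × 2.308 = 0.93592
Highest is cycle (1) at 1.1007 (>1, arbitrage).

1.1007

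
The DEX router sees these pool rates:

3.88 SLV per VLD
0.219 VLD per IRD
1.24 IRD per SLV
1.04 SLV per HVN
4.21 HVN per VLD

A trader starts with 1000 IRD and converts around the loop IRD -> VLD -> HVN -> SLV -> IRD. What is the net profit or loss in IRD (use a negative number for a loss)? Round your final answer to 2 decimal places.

189.00

1000 IRD × 0.219 = 219 VLD
219 VLD × 4.21 = 921.99 HVN
921.99 HVN × 1.04 = 958.8696 SLV
958.8696 SLV × 1.24 = 1188.998304 IRD
Net change: 1188.998304 − 1000 = 188.998304 IRD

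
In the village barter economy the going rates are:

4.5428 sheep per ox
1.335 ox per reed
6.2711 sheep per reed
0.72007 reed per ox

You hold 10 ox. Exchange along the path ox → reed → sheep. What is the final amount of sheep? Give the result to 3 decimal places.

10 ox × 0.72007 = 7.2007 reed
7.2007 reed × 6.2711 = 45.15630977 sheep

45.156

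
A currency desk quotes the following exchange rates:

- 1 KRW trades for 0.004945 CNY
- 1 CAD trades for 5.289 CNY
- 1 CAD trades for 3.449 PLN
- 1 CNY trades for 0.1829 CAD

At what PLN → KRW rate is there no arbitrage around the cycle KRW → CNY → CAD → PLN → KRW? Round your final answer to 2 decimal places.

Known legs of the cycle: 0.004945 × 0.1829 × 3.449 = 0.0031194152845
For no arbitrage the full-cycle product must be 1, so the missing rate is 1 / 0.0031194152845 ≈ 320.5729.

320.57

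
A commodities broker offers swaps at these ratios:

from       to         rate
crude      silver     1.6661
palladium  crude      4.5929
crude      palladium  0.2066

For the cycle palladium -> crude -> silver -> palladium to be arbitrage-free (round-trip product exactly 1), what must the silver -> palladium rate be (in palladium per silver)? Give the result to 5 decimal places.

0.13068

Known legs of the cycle: 4.5929 × 1.6661 = 7.65223069
For no arbitrage the full-cycle product must be 1, so the missing rate is 1 / 7.65223069 ≈ 0.1306808.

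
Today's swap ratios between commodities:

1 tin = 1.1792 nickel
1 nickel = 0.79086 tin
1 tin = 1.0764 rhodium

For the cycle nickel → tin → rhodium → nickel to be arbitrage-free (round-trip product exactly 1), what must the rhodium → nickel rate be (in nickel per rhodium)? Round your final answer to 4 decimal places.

Known legs of the cycle: 0.79086 × 1.0764 = 0.851281704
For no arbitrage the full-cycle product must be 1, so the missing rate is 1 / 0.851281704 ≈ 1.174699.

1.1747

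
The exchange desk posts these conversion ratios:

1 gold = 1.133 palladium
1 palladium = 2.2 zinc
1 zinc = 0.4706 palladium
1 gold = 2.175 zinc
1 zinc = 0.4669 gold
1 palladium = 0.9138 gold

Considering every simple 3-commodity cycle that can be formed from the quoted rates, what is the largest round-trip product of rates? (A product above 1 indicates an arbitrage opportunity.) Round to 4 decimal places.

palladium→zinc→gold→palladium: 2.2 × 0.4669 × 1.133 = 1.16379
palladium→gold→zinc→palladium: 0.9138 × 2.175 × 0.4706 = 0.93532
Maximum is palladium→zinc→gold→palladium at 1.1638; arbitrage exists.

1.1638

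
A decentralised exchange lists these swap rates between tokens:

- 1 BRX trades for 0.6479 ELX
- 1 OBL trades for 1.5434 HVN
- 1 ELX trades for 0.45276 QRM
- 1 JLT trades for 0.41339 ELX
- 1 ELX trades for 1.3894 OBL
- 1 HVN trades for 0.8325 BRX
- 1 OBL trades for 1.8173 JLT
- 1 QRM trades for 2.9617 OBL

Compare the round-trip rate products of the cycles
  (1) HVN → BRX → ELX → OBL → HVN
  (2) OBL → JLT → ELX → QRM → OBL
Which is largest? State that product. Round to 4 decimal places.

1.1566

(1) 0.8325 × 0.6479 × 1.3894 × 1.5434 = 1.15664
(2) 1.8173 × 0.41339 × 0.45276 × 2.9617 = 1.00739
Highest is cycle (1) at 1.1566 (>1, arbitrage).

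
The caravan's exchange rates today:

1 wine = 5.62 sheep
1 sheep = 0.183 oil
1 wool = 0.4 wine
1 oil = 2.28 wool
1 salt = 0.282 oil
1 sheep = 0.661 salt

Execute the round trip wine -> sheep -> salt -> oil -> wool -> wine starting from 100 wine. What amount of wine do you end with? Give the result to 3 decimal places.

100 wine × 5.62 = 562 sheep
562 sheep × 0.661 = 371.482 salt
371.482 salt × 0.282 = 104.757924 oil
104.757924 oil × 2.28 = 238.84806672 wool
238.84806672 wool × 0.4 = 95.539226688 wine

95.539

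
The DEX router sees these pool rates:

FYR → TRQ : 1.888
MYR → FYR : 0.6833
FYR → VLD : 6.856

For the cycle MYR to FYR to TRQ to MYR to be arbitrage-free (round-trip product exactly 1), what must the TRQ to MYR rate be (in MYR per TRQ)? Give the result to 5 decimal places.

Known legs of the cycle: 0.6833 × 1.888 = 1.2900704
For no arbitrage the full-cycle product must be 1, so the missing rate is 1 / 1.2900704 ≈ 0.7751515.

0.77515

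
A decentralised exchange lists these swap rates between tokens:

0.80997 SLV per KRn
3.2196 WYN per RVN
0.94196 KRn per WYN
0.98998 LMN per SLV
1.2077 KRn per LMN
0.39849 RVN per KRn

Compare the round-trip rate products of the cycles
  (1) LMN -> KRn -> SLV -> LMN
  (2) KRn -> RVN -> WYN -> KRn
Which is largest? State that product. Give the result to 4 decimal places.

(1) 1.2077 × 0.80997 × 0.98998 = 0.96840
(2) 0.39849 × 3.2196 × 0.94196 = 1.20851
Highest is cycle (2) at 1.2085 (>1, arbitrage).

1.2085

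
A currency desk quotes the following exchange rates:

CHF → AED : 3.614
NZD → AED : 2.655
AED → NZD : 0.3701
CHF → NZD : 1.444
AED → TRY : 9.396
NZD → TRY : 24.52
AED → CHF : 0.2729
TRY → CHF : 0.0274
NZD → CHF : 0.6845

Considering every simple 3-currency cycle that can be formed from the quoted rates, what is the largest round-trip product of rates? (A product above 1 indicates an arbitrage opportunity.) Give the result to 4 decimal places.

NZD→AED→CHF→NZD: 2.655 × 0.2729 × 1.444 = 1.04625
NZD→TRY→CHF→NZD: 24.52 × 0.0274 × 1.444 = 0.97015
AED→TRY→CHF→AED: 9.396 × 0.0274 × 3.614 = 0.93043
NZD→CHF→AED→NZD: 0.6845 × 3.614 × 0.3701 = 0.91555
Maximum is NZD→AED→CHF→NZD at 1.0462; arbitrage exists.

1.0462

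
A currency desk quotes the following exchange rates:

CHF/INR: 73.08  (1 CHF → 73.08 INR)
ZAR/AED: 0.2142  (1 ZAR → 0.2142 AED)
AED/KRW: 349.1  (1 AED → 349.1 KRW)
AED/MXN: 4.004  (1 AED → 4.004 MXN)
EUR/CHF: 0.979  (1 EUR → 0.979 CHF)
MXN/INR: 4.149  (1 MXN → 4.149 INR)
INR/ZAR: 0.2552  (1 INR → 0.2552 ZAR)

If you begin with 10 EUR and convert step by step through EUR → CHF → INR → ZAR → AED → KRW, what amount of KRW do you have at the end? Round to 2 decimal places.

10 EUR × 0.979 = 9.79 CHF
9.79 CHF × 73.08 = 715.4532 INR
715.4532 INR × 0.2552 = 182.58365664 ZAR
182.58365664 ZAR × 0.2142 = 39.109419252288 AED
39.109419252288 AED × 349.1 = 13653.0982609737408 KRW

13653.10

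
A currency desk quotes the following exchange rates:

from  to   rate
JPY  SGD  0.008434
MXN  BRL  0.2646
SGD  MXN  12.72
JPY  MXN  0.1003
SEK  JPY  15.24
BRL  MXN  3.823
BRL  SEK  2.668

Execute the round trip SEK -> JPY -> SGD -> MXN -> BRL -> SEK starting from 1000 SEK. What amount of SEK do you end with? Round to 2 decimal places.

1000 SEK × 15.24 = 15240 JPY
15240 JPY × 0.008434 = 128.53416 SGD
128.53416 SGD × 12.72 = 1634.9545152 MXN
1634.9545152 MXN × 0.2646 = 432.60896472192 BRL
432.60896472192 BRL × 2.668 = 1154.20071787808256 SEK

1154.20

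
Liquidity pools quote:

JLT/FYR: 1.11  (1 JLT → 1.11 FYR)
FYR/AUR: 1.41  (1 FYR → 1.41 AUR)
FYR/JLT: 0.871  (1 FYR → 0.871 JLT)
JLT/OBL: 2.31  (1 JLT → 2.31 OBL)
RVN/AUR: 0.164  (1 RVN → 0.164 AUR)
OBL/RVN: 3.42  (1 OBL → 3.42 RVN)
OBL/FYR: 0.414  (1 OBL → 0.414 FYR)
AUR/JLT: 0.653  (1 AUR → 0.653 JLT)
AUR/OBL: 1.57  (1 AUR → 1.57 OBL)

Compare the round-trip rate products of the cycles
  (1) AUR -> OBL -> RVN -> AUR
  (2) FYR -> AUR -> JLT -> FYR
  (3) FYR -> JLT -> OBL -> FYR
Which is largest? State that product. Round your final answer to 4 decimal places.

1.0220

(1) 1.57 × 3.42 × 0.164 = 0.88058
(2) 1.41 × 0.653 × 1.11 = 1.02201
(3) 0.871 × 2.31 × 0.414 = 0.83297
Highest is cycle (2) at 1.0220 (>1, arbitrage).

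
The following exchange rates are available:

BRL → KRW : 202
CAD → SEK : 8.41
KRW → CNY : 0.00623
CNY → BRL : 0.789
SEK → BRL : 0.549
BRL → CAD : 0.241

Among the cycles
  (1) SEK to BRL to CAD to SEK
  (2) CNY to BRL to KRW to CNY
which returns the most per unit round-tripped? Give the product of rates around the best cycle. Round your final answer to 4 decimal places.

(1) 0.549 × 0.241 × 8.41 = 1.11272
(2) 0.789 × 202 × 0.00623 = 0.99292
Highest is cycle (1) at 1.1127 (>1, arbitrage).

1.1127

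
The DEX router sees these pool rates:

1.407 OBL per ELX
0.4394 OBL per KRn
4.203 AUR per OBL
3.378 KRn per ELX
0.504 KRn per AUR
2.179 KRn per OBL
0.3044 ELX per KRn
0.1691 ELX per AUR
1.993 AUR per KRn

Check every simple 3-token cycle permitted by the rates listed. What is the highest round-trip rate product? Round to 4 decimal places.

AUR→ELX→KRn→AUR: 0.1691 × 3.378 × 1.993 = 1.13844
AUR→ELX→OBL→AUR: 0.1691 × 1.407 × 4.203 = 0.99999
OBL→KRn→ELX→OBL: 2.179 × 0.3044 × 1.407 = 0.93325
AUR→KRn→OBL→AUR: 0.504 × 0.4394 × 4.203 = 0.93079
Maximum is AUR→ELX→KRn→AUR at 1.1384; arbitrage exists.

1.1384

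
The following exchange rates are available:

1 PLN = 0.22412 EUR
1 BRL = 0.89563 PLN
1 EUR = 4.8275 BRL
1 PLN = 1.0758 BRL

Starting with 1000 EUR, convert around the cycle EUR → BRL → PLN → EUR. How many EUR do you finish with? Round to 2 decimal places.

1000 EUR × 4.8275 = 4827.5 BRL
4827.5 BRL × 0.89563 = 4323.653825 PLN
4323.653825 PLN × 0.22412 = 969.017295259 EUR

969.02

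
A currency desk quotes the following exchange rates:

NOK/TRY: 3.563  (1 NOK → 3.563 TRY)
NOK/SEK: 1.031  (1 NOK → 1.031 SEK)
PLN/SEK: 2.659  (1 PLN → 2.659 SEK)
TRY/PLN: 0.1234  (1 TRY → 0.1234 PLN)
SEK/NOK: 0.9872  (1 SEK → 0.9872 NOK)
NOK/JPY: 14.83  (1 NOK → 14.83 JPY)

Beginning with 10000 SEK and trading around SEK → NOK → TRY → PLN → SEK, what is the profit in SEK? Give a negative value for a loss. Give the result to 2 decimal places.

10000 SEK × 0.9872 = 9872 NOK
9872 NOK × 3.563 = 35173.936 TRY
35173.936 TRY × 0.1234 = 4340.4637024 PLN
4340.4637024 PLN × 2.659 = 11541.2929846816 SEK
Net change: 11541.2929846816 − 10000 = 1541.2929846816 SEK

1541.29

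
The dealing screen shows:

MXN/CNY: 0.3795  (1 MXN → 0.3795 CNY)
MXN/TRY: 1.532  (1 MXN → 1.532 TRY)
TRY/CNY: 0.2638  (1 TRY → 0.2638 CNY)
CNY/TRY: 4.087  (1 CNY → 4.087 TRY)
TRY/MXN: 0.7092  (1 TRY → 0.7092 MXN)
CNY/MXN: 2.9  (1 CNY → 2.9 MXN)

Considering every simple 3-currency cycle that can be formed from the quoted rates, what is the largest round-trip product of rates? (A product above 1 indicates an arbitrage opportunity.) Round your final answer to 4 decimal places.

1.1720

MXN→TRY→CNY→MXN: 1.532 × 0.2638 × 2.9 = 1.17201
MXN→CNY→TRY→MXN: 0.3795 × 4.087 × 0.7092 = 1.09998
Maximum is MXN→TRY→CNY→MXN at 1.1720; arbitrage exists.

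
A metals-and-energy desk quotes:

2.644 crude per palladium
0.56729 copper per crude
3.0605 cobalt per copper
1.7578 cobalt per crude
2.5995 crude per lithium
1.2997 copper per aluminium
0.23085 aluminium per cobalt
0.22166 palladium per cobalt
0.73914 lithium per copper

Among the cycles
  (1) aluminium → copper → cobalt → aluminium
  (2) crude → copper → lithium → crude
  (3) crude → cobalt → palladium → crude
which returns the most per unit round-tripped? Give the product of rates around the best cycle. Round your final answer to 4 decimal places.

(1) 1.2997 × 3.0605 × 0.23085 = 0.91826
(2) 0.56729 × 0.73914 × 2.5995 = 1.08999
(3) 1.7578 × 0.22166 × 2.644 = 1.03019
Highest is cycle (2) at 1.0900 (>1, arbitrage).

1.0900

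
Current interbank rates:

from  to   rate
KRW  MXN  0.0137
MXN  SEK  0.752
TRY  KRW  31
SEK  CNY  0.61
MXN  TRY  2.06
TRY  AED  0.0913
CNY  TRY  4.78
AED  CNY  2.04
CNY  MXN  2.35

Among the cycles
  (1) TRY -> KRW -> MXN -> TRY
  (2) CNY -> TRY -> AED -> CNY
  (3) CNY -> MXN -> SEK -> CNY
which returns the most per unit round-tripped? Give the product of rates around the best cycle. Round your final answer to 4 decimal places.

(1) 31 × 0.0137 × 2.06 = 0.87488
(2) 4.78 × 0.0913 × 2.04 = 0.89028
(3) 2.35 × 0.752 × 0.61 = 1.07799
Highest is cycle (3) at 1.0780 (>1, arbitrage).

1.0780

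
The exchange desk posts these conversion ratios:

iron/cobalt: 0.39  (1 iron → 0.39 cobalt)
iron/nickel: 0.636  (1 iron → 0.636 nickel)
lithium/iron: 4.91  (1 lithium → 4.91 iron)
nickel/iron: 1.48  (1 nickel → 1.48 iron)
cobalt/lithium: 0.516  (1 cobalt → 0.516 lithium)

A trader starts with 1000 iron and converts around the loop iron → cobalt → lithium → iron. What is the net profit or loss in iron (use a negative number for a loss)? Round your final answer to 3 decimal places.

1000 iron × 0.39 = 390 cobalt
390 cobalt × 0.516 = 201.24 lithium
201.24 lithium × 4.91 = 988.0884 iron
Net change: 988.0884 − 1000 = -11.9116 iron

-11.912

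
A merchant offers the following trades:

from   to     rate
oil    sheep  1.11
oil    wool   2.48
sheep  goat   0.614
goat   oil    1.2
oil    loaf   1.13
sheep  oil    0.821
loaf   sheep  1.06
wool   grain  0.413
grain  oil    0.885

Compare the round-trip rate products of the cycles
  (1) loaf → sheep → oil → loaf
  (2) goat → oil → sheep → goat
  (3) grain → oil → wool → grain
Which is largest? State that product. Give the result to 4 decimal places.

0.9834

(1) 1.06 × 0.821 × 1.13 = 0.98339
(2) 1.2 × 1.11 × 0.614 = 0.81785
(3) 0.885 × 2.48 × 0.413 = 0.90645
Highest is cycle (1) at 0.9834 (≤1, no arbitrage).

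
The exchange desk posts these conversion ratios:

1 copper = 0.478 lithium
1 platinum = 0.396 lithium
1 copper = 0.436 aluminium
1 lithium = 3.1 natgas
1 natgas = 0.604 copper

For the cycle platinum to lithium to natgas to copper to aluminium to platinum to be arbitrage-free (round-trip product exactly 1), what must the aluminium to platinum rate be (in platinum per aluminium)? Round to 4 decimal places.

Known legs of the cycle: 0.396 × 3.1 × 0.604 × 0.436 = 0.3232810944
For no arbitrage the full-cycle product must be 1, so the missing rate is 1 / 0.3232810944 ≈ 3.093283.

3.0933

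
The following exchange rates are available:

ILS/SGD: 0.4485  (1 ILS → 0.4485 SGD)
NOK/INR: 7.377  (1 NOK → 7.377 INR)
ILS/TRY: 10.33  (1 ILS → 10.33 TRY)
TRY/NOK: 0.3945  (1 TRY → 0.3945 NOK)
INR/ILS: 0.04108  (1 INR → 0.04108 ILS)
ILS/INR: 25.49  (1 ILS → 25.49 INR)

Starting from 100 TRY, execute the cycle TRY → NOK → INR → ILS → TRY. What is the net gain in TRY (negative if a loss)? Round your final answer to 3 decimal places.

100 TRY × 0.3945 = 39.45 NOK
39.45 NOK × 7.377 = 291.02265 INR
291.02265 INR × 0.04108 = 11.955210462 ILS
11.955210462 ILS × 10.33 = 123.49732407246 TRY
Net change: 123.49732407246 − 100 = 23.49732407246 TRY

23.497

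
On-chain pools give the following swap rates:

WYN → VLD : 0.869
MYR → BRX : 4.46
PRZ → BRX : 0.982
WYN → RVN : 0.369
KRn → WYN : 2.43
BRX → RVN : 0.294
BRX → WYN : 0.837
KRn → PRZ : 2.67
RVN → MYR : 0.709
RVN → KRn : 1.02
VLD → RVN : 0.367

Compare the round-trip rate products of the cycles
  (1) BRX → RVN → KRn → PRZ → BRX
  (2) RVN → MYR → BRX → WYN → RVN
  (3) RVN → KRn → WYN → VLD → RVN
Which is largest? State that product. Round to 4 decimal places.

(1) 0.294 × 1.02 × 2.67 × 0.982 = 0.78627
(2) 0.709 × 4.46 × 0.837 × 0.369 = 0.97664
(3) 1.02 × 2.43 × 0.869 × 0.367 = 0.79048
Highest is cycle (2) at 0.9766 (≤1, no arbitrage).

0.9766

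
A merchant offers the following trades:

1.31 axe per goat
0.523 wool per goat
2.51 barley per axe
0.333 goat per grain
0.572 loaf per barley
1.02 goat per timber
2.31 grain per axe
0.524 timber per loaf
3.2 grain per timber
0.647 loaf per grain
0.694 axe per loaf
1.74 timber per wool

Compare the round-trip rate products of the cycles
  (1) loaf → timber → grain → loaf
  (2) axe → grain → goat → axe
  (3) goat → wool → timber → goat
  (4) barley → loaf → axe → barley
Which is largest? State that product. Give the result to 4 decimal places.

1.0849

(1) 0.524 × 3.2 × 0.647 = 1.08489
(2) 2.31 × 0.333 × 1.31 = 1.00769
(3) 0.523 × 1.74 × 1.02 = 0.92822
(4) 0.572 × 0.694 × 2.51 = 0.99639
Highest is cycle (1) at 1.0849 (>1, arbitrage).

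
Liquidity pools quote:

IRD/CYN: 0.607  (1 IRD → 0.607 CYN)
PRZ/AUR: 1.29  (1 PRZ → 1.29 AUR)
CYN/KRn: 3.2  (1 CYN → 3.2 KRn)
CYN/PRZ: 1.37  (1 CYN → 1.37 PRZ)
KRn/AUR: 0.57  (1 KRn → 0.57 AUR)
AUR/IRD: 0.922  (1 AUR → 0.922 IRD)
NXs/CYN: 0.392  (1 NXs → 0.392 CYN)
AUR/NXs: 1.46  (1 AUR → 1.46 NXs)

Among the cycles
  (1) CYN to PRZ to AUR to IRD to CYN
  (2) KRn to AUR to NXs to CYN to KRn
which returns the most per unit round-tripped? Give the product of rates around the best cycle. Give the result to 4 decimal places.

1.0439

(1) 1.37 × 1.29 × 0.922 × 0.607 = 0.98908
(2) 0.57 × 1.46 × 0.392 × 3.2 = 1.04391
Highest is cycle (2) at 1.0439 (>1, arbitrage).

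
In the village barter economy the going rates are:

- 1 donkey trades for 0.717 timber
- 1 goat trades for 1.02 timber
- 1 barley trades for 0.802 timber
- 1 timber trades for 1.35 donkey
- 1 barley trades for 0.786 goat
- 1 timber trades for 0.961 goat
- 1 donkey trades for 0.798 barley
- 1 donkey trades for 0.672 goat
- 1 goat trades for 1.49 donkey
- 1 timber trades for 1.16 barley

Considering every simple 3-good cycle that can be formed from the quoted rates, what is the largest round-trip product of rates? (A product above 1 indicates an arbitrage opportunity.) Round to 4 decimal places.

1.0267

timber→goat→donkey→timber: 0.961 × 1.49 × 0.717 = 1.02667
donkey→barley→goat→donkey: 0.798 × 0.786 × 1.49 = 0.93457
timber→barley→goat→timber: 1.16 × 0.786 × 1.02 = 0.93000
timber→donkey→goat→timber: 1.35 × 0.672 × 1.02 = 0.92534
timber→donkey→barley→timber: 1.35 × 0.798 × 0.802 = 0.86399
Maximum is timber→goat→donkey→timber at 1.0267; arbitrage exists.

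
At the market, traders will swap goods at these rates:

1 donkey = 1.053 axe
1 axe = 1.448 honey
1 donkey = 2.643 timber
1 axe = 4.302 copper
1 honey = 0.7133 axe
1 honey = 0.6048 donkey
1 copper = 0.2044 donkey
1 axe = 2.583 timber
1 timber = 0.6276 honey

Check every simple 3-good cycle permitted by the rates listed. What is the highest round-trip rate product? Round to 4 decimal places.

timber→honey→axe→timber: 0.6276 × 0.7133 × 2.583 = 1.15632
timber→honey→donkey→timber: 0.6276 × 0.6048 × 2.643 = 1.00321
copper→donkey→axe→copper: 0.2044 × 1.053 × 4.302 = 0.92593
axe→honey→donkey→axe: 1.448 × 0.6048 × 1.053 = 0.92217
Maximum is timber→honey→axe→timber at 1.1563; arbitrage exists.

1.1563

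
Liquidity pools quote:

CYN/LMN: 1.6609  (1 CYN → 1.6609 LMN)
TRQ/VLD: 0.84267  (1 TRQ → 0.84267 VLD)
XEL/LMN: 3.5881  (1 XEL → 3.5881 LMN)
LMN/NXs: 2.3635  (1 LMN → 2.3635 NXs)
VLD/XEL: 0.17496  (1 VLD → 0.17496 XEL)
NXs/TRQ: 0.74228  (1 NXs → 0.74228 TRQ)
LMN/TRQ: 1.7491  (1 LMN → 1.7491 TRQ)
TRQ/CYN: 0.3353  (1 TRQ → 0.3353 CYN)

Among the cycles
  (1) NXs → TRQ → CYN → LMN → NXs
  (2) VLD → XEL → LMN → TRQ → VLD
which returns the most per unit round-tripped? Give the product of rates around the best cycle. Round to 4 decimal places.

0.9770

(1) 0.74228 × 0.3353 × 1.6609 × 2.3635 = 0.97701
(2) 0.17496 × 3.5881 × 1.7491 × 0.84267 = 0.92528
Highest is cycle (1) at 0.9770 (≤1, no arbitrage).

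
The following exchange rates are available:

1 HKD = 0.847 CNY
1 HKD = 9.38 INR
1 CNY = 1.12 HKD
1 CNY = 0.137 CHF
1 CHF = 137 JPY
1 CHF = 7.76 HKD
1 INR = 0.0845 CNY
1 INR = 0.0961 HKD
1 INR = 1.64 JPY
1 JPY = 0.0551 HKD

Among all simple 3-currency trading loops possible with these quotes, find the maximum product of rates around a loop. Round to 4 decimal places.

0.9005

CNY→CHF→HKD→CNY: 0.137 × 7.76 × 0.847 = 0.90046
CNY→HKD→INR→CNY: 1.12 × 9.38 × 0.0845 = 0.88772
JPY→HKD→INR→JPY: 0.0551 × 9.38 × 1.64 = 0.84761
Maximum is CNY→CHF→HKD→CNY at 0.9005; no arbitrage — every cycle loses value.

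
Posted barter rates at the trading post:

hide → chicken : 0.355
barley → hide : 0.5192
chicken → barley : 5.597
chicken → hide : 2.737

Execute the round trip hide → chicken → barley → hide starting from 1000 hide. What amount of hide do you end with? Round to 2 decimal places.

1031.62

1000 hide × 0.355 = 355 chicken
355 chicken × 5.597 = 1986.935 barley
1986.935 barley × 0.5192 = 1031.616652 hide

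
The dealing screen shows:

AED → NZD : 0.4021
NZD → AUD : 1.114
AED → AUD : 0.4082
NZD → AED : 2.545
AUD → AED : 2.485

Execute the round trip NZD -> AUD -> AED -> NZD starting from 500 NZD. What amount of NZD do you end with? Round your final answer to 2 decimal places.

556.56

500 NZD × 1.114 = 557 AUD
557 AUD × 2.485 = 1384.145 AED
1384.145 AED × 0.4021 = 556.5647045 NZD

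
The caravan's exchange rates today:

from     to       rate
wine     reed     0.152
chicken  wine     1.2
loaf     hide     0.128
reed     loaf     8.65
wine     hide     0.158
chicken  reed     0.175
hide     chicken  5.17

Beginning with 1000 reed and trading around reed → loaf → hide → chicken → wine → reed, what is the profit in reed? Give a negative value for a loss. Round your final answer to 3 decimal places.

1000 reed × 8.65 = 8650 loaf
8650 loaf × 0.128 = 1107.2 hide
1107.2 hide × 5.17 = 5724.224 chicken
5724.224 chicken × 1.2 = 6869.0688 wine
6869.0688 wine × 0.152 = 1044.0984576 reed
Net change: 1044.0984576 − 1000 = 44.0984576 reed

44.098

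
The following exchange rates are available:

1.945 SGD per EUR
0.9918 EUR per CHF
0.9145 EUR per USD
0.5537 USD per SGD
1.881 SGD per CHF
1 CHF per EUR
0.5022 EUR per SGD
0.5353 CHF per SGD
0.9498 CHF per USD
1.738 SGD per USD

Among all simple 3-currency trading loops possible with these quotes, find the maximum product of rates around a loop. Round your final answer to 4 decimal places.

1.0326

EUR→SGD→CHF→EUR: 1.945 × 0.5353 × 0.9918 = 1.03262
USD→CHF→SGD→USD: 0.9498 × 1.881 × 0.5537 = 0.98923
EUR→SGD→USD→EUR: 1.945 × 0.5537 × 0.9145 = 0.98487
EUR→CHF→SGD→EUR: 1 × 1.881 × 0.5022 = 0.94464
Maximum is EUR→SGD→CHF→EUR at 1.0326; arbitrage exists.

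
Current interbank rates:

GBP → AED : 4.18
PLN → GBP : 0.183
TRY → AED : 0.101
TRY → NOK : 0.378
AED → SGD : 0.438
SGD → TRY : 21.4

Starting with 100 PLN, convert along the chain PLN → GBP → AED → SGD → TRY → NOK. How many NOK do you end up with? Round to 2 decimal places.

100 PLN × 0.183 = 18.3 GBP
18.3 GBP × 4.18 = 76.494 AED
76.494 AED × 0.438 = 33.504372 SGD
33.504372 SGD × 21.4 = 716.9935608 TRY
716.9935608 TRY × 0.378 = 271.0235659824 NOK

271.02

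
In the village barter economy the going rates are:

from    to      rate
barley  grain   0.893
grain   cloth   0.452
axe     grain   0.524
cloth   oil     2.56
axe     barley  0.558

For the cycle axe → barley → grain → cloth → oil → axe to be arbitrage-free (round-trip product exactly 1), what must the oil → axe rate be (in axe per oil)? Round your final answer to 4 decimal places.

Known legs of the cycle: 0.558 × 0.893 × 0.452 × 2.56 = 0.57658595328
For no arbitrage the full-cycle product must be 1, so the missing rate is 1 / 0.57658595328 ≈ 1.734347.

1.7343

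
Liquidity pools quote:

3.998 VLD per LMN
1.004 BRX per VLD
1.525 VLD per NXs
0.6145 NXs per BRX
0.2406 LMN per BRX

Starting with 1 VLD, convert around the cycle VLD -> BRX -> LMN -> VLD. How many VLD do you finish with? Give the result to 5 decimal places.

0.96577

1 VLD × 1.004 = 1.004 BRX
1.004 BRX × 0.2406 = 0.2415624 LMN
0.2415624 LMN × 3.998 = 0.9657664752 VLD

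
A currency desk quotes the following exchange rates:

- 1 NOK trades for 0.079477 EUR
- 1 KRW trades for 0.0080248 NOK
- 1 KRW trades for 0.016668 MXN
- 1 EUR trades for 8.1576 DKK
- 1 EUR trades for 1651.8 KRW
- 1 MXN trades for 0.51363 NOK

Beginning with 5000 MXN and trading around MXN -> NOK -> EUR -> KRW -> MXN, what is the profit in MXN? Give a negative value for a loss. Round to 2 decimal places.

619.57

5000 MXN × 0.51363 = 2568.15 NOK
2568.15 NOK × 0.079477 = 204.10885755 EUR
204.10885755 EUR × 1651.8 = 337147.01090109 KRW
337147.01090109 KRW × 0.016668 = 5619.56637769936812 MXN
Net change: 5619.56637769936812 − 5000 = 619.56637769936812 MXN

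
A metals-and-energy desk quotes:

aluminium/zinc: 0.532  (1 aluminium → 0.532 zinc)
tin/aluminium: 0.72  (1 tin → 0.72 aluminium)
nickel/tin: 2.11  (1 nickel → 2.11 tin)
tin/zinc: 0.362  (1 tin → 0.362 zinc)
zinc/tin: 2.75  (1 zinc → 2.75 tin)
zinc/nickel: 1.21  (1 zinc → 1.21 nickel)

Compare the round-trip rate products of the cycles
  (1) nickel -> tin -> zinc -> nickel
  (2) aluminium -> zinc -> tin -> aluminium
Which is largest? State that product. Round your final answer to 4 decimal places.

1.0534

(1) 2.11 × 0.362 × 1.21 = 0.92422
(2) 0.532 × 2.75 × 0.72 = 1.05336
Highest is cycle (2) at 1.0534 (>1, arbitrage).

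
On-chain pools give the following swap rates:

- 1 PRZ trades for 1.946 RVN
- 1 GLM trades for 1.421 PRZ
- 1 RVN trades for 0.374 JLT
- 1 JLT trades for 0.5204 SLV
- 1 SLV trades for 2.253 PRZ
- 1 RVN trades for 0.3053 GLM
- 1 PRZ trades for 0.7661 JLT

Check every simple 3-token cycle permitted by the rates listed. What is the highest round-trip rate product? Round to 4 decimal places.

0.8982

JLT→SLV→PRZ→JLT: 0.5204 × 2.253 × 0.7661 = 0.89822
RVN→GLM→PRZ→RVN: 0.3053 × 1.421 × 1.946 = 0.84424
Maximum is JLT→SLV→PRZ→JLT at 0.8982; no arbitrage — every cycle loses value.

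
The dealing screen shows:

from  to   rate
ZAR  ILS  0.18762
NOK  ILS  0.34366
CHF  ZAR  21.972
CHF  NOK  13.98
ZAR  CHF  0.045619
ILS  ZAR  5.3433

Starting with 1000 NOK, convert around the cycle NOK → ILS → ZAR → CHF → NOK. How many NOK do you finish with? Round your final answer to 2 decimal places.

1171.09

1000 NOK × 0.34366 = 343.66 ILS
343.66 ILS × 5.3433 = 1836.278478 ZAR
1836.278478 ZAR × 0.045619 = 83.769187887882 CHF
83.769187887882 CHF × 13.98 = 1171.09324667259036 NOK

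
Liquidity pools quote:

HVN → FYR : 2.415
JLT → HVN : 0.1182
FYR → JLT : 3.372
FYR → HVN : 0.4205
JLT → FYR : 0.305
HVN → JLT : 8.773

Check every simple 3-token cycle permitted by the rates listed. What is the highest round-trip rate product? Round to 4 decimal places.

1.1252

JLT→FYR→HVN→JLT: 0.305 × 0.4205 × 8.773 = 1.12516
JLT→HVN→FYR→JLT: 0.1182 × 2.415 × 3.372 = 0.96255
Maximum is JLT→FYR→HVN→JLT at 1.1252; arbitrage exists.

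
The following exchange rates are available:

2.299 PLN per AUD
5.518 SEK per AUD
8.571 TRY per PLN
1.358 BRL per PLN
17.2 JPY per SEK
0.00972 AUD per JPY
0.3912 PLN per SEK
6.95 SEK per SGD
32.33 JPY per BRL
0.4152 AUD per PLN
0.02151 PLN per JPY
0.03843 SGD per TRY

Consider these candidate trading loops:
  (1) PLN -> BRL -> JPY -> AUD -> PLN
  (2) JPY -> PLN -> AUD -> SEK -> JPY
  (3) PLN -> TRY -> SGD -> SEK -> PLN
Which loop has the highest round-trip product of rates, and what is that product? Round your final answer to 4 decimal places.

(1) 1.358 × 32.33 × 0.00972 × 2.299 = 0.98109
(2) 0.02151 × 0.4152 × 5.518 × 17.2 = 0.84763
(3) 8.571 × 0.03843 × 6.95 × 0.3912 = 0.89554
Highest is cycle (1) at 0.9811 (≤1, no arbitrage).

0.9811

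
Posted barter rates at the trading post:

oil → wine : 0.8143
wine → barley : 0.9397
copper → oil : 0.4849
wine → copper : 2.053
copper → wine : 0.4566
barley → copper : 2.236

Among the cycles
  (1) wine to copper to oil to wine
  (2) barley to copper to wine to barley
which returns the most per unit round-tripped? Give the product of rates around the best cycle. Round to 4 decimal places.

0.9594

(1) 2.053 × 0.4849 × 0.8143 = 0.81064
(2) 2.236 × 0.4566 × 0.9397 = 0.95939
Highest is cycle (2) at 0.9594 (≤1, no arbitrage).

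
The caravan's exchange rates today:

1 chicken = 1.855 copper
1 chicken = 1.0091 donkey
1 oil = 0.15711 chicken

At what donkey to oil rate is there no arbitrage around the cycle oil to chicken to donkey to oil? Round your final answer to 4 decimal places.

6.3076

Known legs of the cycle: 0.15711 × 1.0091 = 0.158539701
For no arbitrage the full-cycle product must be 1, so the missing rate is 1 / 0.158539701 ≈ 6.307568.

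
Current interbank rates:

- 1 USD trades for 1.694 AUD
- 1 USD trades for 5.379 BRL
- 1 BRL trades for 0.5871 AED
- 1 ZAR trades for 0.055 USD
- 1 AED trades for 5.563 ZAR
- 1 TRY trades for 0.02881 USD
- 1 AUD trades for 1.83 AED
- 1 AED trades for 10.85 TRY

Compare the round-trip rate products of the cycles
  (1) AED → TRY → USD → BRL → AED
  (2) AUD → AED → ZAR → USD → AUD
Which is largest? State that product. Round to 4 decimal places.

(1) 10.85 × 0.02881 × 5.379 × 0.5871 = 0.98716
(2) 1.83 × 5.563 × 0.055 × 1.694 = 0.94850
Highest is cycle (1) at 0.9872 (≤1, no arbitrage).

0.9872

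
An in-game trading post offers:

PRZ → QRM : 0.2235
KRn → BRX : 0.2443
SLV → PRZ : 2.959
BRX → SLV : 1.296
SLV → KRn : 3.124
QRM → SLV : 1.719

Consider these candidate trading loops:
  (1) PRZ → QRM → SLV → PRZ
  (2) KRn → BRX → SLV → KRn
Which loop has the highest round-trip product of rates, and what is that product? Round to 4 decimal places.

1.1368

(1) 0.2235 × 1.719 × 2.959 = 1.13684
(2) 0.2443 × 1.296 × 3.124 = 0.98910
Highest is cycle (1) at 1.1368 (>1, arbitrage).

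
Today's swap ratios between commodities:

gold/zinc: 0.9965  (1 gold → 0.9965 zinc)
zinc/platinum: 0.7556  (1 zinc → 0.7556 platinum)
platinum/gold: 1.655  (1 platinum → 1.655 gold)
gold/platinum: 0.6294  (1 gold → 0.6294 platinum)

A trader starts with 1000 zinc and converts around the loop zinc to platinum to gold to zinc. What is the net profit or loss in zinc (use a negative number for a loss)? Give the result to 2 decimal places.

1000 zinc × 0.7556 = 755.6 platinum
755.6 platinum × 1.655 = 1250.518 gold
1250.518 gold × 0.9965 = 1246.141187 zinc
Net change: 1246.141187 − 1000 = 246.141187 zinc

246.14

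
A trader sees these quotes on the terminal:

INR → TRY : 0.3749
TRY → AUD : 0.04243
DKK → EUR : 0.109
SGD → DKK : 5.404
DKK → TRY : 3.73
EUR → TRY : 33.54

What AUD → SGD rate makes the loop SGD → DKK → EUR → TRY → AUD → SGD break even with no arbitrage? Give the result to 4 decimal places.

Known legs of the cycle: 5.404 × 0.109 × 33.54 × 0.04243 = 0.8382584274792
For no arbitrage the full-cycle product must be 1, so the missing rate is 1 / 0.8382584274792 ≈ 1.192950.

1.1929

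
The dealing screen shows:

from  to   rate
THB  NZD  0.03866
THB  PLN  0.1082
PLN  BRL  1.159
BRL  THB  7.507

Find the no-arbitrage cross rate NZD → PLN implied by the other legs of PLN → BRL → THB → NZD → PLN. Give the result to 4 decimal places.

2.9730

Known legs of the cycle: 1.159 × 7.507 × 0.03866 = 0.33636569858
For no arbitrage the full-cycle product must be 1, so the missing rate is 1 / 0.33636569858 ≈ 2.972955.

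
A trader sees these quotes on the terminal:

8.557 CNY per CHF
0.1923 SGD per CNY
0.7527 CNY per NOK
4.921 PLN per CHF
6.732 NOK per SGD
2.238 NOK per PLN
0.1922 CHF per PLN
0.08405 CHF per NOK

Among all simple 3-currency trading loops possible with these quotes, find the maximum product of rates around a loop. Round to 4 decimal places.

SGD→NOK→CNY→SGD: 6.732 × 0.7527 × 0.1923 = 0.97442
CHF→PLN→NOK→CHF: 4.921 × 2.238 × 0.08405 = 0.92566
Maximum is SGD→NOK→CNY→SGD at 0.9744; no arbitrage — every cycle loses value.

0.9744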